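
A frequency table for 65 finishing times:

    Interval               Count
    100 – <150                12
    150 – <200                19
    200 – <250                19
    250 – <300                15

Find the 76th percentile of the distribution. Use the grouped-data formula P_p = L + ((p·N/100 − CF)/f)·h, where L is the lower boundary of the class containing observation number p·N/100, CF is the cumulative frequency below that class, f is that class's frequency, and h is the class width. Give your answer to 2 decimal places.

N = 65; target position k = 76/100 · 65 = 49.4.
Cumulative frequencies: 12, 31, 50, 65.
Observation 49.4 falls in the class 200 – <250.
L = 200, CF = 31, f = 19, h = 50.
P76 = 200 + ((49.4 − 31)/19)·50 = 200 + 48.4211 = 248.421.

248.42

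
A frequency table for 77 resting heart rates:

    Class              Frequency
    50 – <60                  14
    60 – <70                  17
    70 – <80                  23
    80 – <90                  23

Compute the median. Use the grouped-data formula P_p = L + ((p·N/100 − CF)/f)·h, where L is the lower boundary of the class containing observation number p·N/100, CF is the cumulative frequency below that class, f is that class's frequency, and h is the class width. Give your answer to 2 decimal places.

73.26

N = 77; target position k = 50/100 · 77 = 38.5.
Cumulative frequencies: 14, 31, 54, 77.
Observation 38.5 falls in the class 70 – <80.
L = 70, CF = 31, f = 23, h = 10.
P50 = 70 + ((38.5 − 31)/23)·10 = 70 + 3.26087 = 73.2609.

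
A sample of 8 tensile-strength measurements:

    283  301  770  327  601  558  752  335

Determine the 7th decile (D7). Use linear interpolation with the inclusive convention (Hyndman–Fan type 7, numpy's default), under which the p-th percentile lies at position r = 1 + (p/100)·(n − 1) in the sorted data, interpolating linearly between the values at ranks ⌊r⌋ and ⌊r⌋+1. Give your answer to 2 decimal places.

596.70

Sorted: 283, 301, 327, 335, 558, 601, 752, 770.
n = 8.
r = 1 + (70/100)·(8 − 1) = 1 + 4.9 = 5.9.
Rank 5 is 558 and rank 6 is 601.
Interpolate: 558 + 0.9·(601 − 558) = 558 + 0.9·43 = 596.7.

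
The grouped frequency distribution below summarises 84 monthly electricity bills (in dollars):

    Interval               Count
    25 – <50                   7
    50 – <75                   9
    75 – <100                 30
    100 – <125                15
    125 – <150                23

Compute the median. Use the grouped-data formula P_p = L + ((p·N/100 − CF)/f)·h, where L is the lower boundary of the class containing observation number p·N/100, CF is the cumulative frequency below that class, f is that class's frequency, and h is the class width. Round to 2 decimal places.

N = 84; target position k = 50/100 · 84 = 42.
Cumulative frequencies: 7, 16, 46, 61, 84.
Observation 42 falls in the class 75 – <100.
L = 75, CF = 16, f = 30, h = 25.
P50 = 75 + ((42 − 16)/30)·25 = 75 + 21.6667 = 96.6667.

96.67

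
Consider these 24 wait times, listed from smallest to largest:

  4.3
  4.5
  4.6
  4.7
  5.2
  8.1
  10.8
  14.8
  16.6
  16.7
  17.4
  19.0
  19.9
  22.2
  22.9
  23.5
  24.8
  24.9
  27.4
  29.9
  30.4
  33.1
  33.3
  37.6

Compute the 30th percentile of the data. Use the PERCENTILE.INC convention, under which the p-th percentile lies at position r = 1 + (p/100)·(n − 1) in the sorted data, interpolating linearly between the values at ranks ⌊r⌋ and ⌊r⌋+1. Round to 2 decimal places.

n = 24.
r = 1 + (30/100)·(24 − 1) = 1 + 6.9 = 7.9.
Rank 7 is 10.8 and rank 8 is 14.8.
Interpolate: 10.8 + 0.9·(14.8 − 10.8) = 10.8 + 0.9·4 = 14.4.

14.40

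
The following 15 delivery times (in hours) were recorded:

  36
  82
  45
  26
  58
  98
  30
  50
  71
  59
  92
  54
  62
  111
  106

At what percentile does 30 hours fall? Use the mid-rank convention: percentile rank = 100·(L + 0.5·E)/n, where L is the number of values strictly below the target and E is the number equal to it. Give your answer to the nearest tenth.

10.0

Sorted: 26, 30, 36, 45, 50, 54, 58, 59, 62, 71, 82, 92, 98, 106, 111.
Count below 30: L = 1; count equal: E = 1; n = 15.
Percentile rank = 100·(1 + 0.5·1)/15 = 100·1.5/15 = 10.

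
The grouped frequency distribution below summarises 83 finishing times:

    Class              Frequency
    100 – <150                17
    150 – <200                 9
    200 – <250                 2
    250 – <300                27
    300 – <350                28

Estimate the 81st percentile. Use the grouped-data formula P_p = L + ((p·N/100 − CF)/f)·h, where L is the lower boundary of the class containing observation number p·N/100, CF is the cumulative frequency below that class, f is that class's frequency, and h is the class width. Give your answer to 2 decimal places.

N = 83; target position k = 81/100 · 83 = 67.23.
Cumulative frequencies: 17, 26, 28, 55, 83.
Observation 67.23 falls in the class 300 – <350.
L = 300, CF = 55, f = 28, h = 50.
P81 = 300 + ((67.23 − 55)/28)·50 = 300 + 21.8393 = 321.839.

321.84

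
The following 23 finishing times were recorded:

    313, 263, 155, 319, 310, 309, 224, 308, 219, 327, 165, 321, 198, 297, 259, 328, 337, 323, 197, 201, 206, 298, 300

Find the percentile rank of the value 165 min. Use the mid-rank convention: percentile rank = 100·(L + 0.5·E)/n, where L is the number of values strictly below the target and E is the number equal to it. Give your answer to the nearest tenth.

Sorted: 155, 165, 197, 198, 201, 206, 219, 224, 259, 263, 297, 298, 300, 308, 309, 310, 313, 319, 321, 323, 327, 328, 337.
Count below 165: L = 1; count equal: E = 1; n = 23.
Percentile rank = 100·(1 + 0.5·1)/23 = 100·1.5/23 = 6.522.

6.5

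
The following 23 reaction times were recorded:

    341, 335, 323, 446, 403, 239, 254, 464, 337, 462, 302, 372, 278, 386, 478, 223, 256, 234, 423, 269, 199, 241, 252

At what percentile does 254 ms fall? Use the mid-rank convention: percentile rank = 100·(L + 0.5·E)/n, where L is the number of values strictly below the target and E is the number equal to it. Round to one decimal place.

28.3

Sorted: 199, 223, 234, 239, 241, 252, 254, 256, 269, 278, 302, 323, 335, 337, 341, 372, 386, 403, 423, 446, 462, 464, 478.
Count below 254: L = 6; count equal: E = 1; n = 23.
Percentile rank = 100·(6 + 0.5·1)/23 = 100·6.5/23 = 28.26.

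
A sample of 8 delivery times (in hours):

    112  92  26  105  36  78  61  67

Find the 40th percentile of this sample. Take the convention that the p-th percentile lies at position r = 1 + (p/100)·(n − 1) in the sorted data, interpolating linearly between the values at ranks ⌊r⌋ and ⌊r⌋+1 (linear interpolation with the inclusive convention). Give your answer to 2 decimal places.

Sorted: 26, 36, 61, 67, 78, 92, 105, 112.
n = 8.
r = 1 + (40/100)·(8 − 1) = 1 + 2.8 = 3.8.
Rank 3 is 61 and rank 4 is 67.
Interpolate: 61 + 0.8·(67 − 61) = 61 + 0.8·6 = 65.8.

65.80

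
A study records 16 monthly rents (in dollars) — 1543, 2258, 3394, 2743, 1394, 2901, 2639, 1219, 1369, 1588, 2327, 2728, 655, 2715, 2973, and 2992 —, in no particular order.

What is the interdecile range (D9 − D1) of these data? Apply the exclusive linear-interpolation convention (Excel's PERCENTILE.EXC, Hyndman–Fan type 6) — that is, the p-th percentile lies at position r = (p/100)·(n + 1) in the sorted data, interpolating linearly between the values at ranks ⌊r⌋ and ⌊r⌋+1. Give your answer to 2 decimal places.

Sorted: 655, 1219, 1369, 1394, 1543, 1588, 2258, 2327, 2639, 2715, 2728, 2743, 2901, 2973, 2992, 3394.
n = 16.
P10: r = 1.7; ranks 1–2 are 655, 1219; interpolating gives 1049.8.
P90: r = 15.3; ranks 15–16 are 2992, 3394; interpolating gives 3112.6.
Difference: 3112.6 − 1049.8 = 2062.8.

2062.80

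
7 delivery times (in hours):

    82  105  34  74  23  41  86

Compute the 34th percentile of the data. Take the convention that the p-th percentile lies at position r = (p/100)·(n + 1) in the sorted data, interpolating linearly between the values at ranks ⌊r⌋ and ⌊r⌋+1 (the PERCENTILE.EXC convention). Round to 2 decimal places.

Sorted: 23, 34, 41, 74, 82, 86, 105.
n = 7.
r = (34/100)·(7 + 1) = 2.72.
Rank 2 is 34 and rank 3 is 41.
Interpolate: 34 + 0.72·(41 − 34) = 34 + 0.72·7 = 39.04.

39.04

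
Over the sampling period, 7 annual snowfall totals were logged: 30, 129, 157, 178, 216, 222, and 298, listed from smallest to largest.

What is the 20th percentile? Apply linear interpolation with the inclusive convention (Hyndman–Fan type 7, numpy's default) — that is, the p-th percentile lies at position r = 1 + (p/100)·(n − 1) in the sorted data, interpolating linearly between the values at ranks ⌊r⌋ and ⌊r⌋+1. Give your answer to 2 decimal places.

n = 7.
r = 1 + (20/100)·(7 − 1) = 1 + 1.2 = 2.2.
Rank 2 is 129 and rank 3 is 157.
Interpolate: 129 + 0.2·(157 − 129) = 129 + 0.2·28 = 134.6.

134.60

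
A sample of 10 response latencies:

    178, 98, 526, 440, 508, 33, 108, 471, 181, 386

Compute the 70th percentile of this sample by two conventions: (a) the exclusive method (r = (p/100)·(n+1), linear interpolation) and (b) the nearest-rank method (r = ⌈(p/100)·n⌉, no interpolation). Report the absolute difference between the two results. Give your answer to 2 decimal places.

Sorted: 33, 98, 108, 178, 181, 386, 440, 471, 508, 526.
n = 10.
(a) r = 7.7; between ranks 7 (440) and 8 (471): 461.7.
(b) the nearest-rank method: rank 7 → 440.
|461.7 − 440| = 21.7.

21.70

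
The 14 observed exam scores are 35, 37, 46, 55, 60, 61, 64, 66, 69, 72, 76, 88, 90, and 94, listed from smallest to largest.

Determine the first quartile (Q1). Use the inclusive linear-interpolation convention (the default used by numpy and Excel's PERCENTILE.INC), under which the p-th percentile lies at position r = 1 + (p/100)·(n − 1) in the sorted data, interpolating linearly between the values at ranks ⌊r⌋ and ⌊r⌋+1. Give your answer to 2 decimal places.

n = 14.
r = 1 + (25/100)·(14 − 1) = 1 + 3.25 = 4.25.
Rank 4 is 55 and rank 5 is 60.
Interpolate: 55 + 0.25·(60 − 55) = 55 + 0.25·5 = 56.25.

56.25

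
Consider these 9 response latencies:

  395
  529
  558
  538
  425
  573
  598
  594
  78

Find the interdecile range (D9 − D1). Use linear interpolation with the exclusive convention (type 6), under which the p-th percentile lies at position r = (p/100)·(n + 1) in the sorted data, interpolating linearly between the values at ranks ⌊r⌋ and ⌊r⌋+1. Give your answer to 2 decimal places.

Sorted: 78, 395, 425, 529, 538, 558, 573, 594, 598.
n = 9.
P10: r = 1 (integer) → 78.
P90: r = 9 (integer) → 598.
Difference: 598 − 78 = 520.

520.00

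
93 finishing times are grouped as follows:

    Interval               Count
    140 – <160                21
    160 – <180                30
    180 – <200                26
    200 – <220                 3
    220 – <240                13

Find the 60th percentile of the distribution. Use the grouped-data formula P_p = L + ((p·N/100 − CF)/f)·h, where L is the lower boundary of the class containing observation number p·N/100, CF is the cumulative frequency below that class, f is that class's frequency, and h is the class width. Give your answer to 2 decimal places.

183.69

N = 93; target position k = 60/100 · 93 = 55.8.
Cumulative frequencies: 21, 51, 77, 80, 93.
Observation 55.8 falls in the class 180 – <200.
L = 180, CF = 51, f = 26, h = 20.
P60 = 180 + ((55.8 − 51)/26)·20 = 180 + 3.69231 = 183.692.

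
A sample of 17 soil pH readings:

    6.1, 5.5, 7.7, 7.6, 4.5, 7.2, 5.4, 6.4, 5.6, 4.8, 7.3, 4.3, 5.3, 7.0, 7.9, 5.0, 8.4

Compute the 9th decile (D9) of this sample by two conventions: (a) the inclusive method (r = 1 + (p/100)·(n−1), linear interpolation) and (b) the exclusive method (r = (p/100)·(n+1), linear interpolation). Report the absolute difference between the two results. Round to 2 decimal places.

Sorted: 4.3, 4.5, 4.8, 5.0, 5.3, 5.4, 5.5, 5.6, 6.1, 6.4, 7.0, 7.2, 7.3, 7.6, 7.7, 7.9, 8.4.
n = 17.
(a) r = 15.4; between ranks 15 (7.7) and 16 (7.9): 7.78.
(b) r = 16.2; between ranks 16 (7.9) and 17 (8.4): 8.
|7.78 − 8| = 0.22.

0.22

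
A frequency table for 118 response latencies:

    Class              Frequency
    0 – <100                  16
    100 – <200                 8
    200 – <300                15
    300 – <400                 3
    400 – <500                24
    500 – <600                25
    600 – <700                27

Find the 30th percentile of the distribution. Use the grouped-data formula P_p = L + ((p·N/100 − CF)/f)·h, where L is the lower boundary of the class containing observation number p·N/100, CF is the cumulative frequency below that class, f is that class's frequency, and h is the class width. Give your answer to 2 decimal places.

276.00

N = 118; target position k = 30/100 · 118 = 35.4.
Cumulative frequencies: 16, 24, 39, 42, 66, 91, 118.
Observation 35.4 falls in the class 200 – <300.
L = 200, CF = 24, f = 15, h = 100.
P30 = 200 + ((35.4 − 24)/15)·100 = 200 + 76 = 276.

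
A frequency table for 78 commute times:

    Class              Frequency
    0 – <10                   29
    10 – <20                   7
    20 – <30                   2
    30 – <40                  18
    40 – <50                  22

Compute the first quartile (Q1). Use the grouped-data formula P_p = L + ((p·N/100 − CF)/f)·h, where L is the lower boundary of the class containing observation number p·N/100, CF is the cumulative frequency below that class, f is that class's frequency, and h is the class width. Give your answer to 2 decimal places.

N = 78; target position k = 25/100 · 78 = 19.5.
Cumulative frequencies: 29, 36, 38, 56, 78.
Observation 19.5 falls in the class 0 – <10.
L = 0, CF = 0, f = 29, h = 10.
P25 = 0 + ((19.5 − 0)/29)·10 = 0 + 6.72414 = 6.72414.

6.72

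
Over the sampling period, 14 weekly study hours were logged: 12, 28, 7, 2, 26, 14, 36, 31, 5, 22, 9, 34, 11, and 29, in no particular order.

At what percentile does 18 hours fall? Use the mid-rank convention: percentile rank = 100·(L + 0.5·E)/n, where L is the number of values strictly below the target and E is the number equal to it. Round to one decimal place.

Sorted: 2, 5, 7, 9, 11, 12, 14, 22, 26, 28, 29, 31, 34, 36.
Count below 18: L = 7; count equal: E = 0; n = 14.
Percentile rank = 100·(7 + 0.5·0)/14 = 100·7/14 = 50.

50.0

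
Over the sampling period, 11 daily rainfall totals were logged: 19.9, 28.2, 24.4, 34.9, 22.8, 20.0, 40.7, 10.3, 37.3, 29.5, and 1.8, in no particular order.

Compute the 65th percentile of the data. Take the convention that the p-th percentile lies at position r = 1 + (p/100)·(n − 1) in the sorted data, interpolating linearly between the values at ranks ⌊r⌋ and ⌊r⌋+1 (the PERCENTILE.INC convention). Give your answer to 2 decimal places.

Sorted: 1.8, 10.3, 19.9, 20.0, 22.8, 24.4, 28.2, 29.5, 34.9, 37.3, 40.7.
n = 11.
r = 1 + (65/100)·(11 − 1) = 1 + 6.5 = 7.5.
Rank 7 is 28.2 and rank 8 is 29.5.
Interpolate: 28.2 + 0.5·(29.5 − 28.2) = 28.2 + 0.5·1.3 = 28.85.

28.85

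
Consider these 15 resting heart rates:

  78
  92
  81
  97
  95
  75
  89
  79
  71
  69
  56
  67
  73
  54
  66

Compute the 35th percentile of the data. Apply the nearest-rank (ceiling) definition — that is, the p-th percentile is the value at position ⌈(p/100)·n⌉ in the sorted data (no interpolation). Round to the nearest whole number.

71

Sorted: 54, 56, 66, 67, 69, 71, 73, 75, 78, 79, 81, 89, 92, 95, 97.
n = 15.
Position = ⌈35/100 · 15⌉ = ⌈5.25⌉ = 6.
The value at rank 6 is 71.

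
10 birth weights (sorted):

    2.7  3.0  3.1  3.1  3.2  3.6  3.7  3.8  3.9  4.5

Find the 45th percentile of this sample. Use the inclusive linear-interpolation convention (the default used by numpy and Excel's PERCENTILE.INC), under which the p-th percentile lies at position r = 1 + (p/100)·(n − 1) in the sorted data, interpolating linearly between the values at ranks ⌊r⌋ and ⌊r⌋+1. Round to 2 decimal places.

3.22

n = 10.
r = 1 + (45/100)·(10 − 1) = 1 + 4.05 = 5.05.
Rank 5 is 3.2 and rank 6 is 3.6.
Interpolate: 3.2 + 0.05·(3.6 − 3.2) = 3.2 + 0.05·0.4 = 3.22.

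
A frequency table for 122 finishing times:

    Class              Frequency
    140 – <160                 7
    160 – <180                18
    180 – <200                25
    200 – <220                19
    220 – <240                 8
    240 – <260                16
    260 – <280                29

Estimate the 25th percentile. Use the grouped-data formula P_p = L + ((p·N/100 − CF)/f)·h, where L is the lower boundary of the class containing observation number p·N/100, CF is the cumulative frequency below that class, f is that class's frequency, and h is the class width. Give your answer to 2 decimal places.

N = 122; target position k = 25/100 · 122 = 30.5.
Cumulative frequencies: 7, 25, 50, 69, 77, 93, 122.
Observation 30.5 falls in the class 180 – <200.
L = 180, CF = 25, f = 25, h = 20.
P25 = 180 + ((30.5 − 25)/25)·20 = 180 + 4.4 = 184.4.

184.40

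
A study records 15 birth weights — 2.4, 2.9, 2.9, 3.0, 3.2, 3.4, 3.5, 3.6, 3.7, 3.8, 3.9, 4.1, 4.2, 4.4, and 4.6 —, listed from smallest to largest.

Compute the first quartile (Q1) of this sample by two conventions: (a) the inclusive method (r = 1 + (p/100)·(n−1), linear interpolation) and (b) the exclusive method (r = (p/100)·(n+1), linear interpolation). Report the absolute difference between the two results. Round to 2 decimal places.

n = 15.
(a) r = 4.5; between ranks 4 (3.0) and 5 (3.2): 3.1.
(b) r = 4 → value at rank 4 = 3.
|3.1 − 3| = 0.1.

0.10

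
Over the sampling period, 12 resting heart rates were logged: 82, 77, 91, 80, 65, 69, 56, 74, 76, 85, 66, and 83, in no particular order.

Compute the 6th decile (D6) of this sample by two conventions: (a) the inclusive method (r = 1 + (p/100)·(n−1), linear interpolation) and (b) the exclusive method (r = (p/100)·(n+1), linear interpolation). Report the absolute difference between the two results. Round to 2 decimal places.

Sorted: 56, 65, 66, 69, 74, 76, 77, 80, 82, 83, 85, 91.
n = 12.
(a) r = 7.6; between ranks 7 (77) and 8 (80): 78.8.
(b) r = 7.8; between ranks 7 (77) and 8 (80): 79.4.
|78.8 − 79.4| = 0.6.

0.60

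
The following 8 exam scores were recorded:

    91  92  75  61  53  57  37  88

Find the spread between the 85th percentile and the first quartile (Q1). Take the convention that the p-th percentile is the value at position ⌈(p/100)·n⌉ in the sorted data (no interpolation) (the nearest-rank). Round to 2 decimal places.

38.00

Sorted: 37, 53, 57, 61, 75, 88, 91, 92.
n = 8.
P25: rank ⌈25/100·8⌉ = 2 → 53.
P85: rank ⌈85/100·8⌉ = 7 → 91.
Difference: 91 − 53 = 38.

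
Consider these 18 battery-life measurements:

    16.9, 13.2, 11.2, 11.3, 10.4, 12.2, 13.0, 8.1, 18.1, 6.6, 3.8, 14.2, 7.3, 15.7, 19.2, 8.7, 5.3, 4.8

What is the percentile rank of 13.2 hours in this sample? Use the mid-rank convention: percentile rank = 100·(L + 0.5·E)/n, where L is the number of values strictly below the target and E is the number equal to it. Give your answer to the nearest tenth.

69.4

Sorted: 3.8, 4.8, 5.3, 6.6, 7.3, 8.1, 8.7, 10.4, 11.2, 11.3, 12.2, 13.0, 13.2, 14.2, 15.7, 16.9, 18.1, 19.2.
Count below 13.2: L = 12; count equal: E = 1; n = 18.
Percentile rank = 100·(12 + 0.5·1)/18 = 100·12.5/18 = 69.44.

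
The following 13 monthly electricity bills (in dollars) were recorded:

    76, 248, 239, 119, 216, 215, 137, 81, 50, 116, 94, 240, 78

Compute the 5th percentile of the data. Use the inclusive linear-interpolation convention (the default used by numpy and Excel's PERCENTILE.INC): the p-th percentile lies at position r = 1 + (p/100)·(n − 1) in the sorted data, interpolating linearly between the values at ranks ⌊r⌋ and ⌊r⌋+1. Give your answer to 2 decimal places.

65.60

Sorted: 50, 76, 78, 81, 94, 116, 119, 137, 215, 216, 239, 240, 248.
n = 13.
r = 1 + (5/100)·(13 − 1) = 1 + 0.6 = 1.6.
Rank 1 is 50 and rank 2 is 76.
Interpolate: 50 + 0.6·(76 − 50) = 50 + 0.6·26 = 65.6.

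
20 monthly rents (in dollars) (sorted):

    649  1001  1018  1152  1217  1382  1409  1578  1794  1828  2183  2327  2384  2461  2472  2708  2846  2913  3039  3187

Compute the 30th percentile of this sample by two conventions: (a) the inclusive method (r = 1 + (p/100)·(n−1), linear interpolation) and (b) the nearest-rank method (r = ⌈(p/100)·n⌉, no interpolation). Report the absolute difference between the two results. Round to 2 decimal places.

n = 20.
(a) r = 6.7; between ranks 6 (1382) and 7 (1409): 1400.9.
(b) the nearest-rank method: rank 6 → 1382.
|1400.9 − 1382| = 18.9.

18.90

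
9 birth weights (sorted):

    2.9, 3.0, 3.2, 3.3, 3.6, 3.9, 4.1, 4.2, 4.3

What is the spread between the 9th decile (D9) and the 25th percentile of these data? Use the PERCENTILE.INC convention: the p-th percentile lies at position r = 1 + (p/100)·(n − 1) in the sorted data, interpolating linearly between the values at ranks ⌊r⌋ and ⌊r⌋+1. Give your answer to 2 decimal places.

1.02

n = 9.
P25: r = 3 (integer) → 3.2.
P90: r = 8.2; ranks 8–9 are 4.2, 4.3; interpolating gives 4.22.
Difference: 4.22 − 3.2 = 1.02.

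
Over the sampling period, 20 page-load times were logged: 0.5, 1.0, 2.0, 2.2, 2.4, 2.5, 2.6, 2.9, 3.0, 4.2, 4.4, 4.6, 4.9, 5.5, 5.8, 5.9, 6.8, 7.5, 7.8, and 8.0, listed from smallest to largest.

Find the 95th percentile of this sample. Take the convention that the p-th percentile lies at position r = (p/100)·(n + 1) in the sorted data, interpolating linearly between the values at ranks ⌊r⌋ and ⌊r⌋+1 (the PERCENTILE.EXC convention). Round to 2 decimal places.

n = 20.
r = (95/100)·(20 + 1) = 19.95.
Rank 19 is 7.8 and rank 20 is 8.0.
Interpolate: 7.8 + 0.95·(8.0 − 7.8) = 7.8 + 0.95·0.2 = 7.99.

7.99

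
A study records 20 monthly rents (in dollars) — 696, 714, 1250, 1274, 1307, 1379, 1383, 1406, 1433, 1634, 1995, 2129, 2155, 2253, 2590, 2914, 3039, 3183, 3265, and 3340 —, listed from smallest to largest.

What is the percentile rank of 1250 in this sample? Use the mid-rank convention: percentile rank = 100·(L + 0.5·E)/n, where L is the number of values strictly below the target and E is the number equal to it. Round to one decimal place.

Count below 1250: L = 2; count equal: E = 1; n = 20.
Percentile rank = 100·(2 + 0.5·1)/20 = 100·2.5/20 = 12.5.

12.5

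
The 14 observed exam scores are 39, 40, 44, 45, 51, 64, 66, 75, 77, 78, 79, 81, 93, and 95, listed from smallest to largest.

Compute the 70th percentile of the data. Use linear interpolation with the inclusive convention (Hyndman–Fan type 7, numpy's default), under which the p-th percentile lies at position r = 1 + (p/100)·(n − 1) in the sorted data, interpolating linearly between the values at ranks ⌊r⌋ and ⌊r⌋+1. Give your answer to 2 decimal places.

n = 14.
r = 1 + (70/100)·(14 − 1) = 1 + 9.1 = 10.1.
Rank 10 is 78 and rank 11 is 79.
Interpolate: 78 + 0.1·(79 − 78) = 78 + 0.1·1 = 78.1.

78.10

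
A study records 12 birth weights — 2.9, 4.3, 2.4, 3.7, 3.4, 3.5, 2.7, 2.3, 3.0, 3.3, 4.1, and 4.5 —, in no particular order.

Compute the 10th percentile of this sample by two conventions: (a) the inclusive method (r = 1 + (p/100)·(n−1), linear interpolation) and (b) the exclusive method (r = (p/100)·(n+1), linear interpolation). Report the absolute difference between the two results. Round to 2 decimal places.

0.10

Sorted: 2.3, 2.4, 2.7, 2.9, 3.0, 3.3, 3.4, 3.5, 3.7, 4.1, 4.3, 4.5.
n = 12.
(a) r = 2.1; between ranks 2 (2.4) and 3 (2.7): 2.43.
(b) r = 1.3; between ranks 1 (2.3) and 2 (2.4): 2.33.
|2.43 − 2.33| = 0.1.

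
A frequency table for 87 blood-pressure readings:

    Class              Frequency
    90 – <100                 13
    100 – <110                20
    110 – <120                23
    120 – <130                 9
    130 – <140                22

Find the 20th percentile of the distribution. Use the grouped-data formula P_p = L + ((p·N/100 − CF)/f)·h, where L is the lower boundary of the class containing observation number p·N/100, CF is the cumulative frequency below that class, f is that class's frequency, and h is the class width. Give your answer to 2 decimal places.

N = 87; target position k = 20/100 · 87 = 17.4.
Cumulative frequencies: 13, 33, 56, 65, 87.
Observation 17.4 falls in the class 100 – <110.
L = 100, CF = 13, f = 20, h = 10.
P20 = 100 + ((17.4 − 13)/20)·10 = 100 + 2.2 = 102.2.

102.20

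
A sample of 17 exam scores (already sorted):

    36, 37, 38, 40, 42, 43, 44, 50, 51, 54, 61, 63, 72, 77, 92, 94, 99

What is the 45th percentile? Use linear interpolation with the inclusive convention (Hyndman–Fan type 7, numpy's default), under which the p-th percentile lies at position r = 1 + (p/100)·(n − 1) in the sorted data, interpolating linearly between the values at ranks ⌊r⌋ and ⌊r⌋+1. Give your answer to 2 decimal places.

50.20

n = 17.
r = 1 + (45/100)·(17 − 1) = 1 + 7.2 = 8.2.
Rank 8 is 50 and rank 9 is 51.
Interpolate: 50 + 0.2·(51 − 50) = 50 + 0.2·1 = 50.2.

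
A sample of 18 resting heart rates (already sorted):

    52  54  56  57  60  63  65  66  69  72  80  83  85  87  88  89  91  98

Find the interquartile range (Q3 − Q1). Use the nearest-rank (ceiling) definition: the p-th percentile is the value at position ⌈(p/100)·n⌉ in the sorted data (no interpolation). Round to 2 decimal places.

27.00

n = 18.
P25: rank ⌈25/100·18⌉ = 5 → 60.
P75: rank ⌈75/100·18⌉ = 14 → 87.
Difference: 87 − 60 = 27.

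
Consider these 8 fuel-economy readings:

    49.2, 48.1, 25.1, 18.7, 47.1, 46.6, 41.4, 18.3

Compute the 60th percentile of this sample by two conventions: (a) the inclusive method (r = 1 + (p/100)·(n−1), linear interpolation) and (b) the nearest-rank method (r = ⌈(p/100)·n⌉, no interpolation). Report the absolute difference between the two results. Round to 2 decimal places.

Sorted: 18.3, 18.7, 25.1, 41.4, 46.6, 47.1, 48.1, 49.2.
n = 8.
(a) r = 5.2; between ranks 5 (46.6) and 6 (47.1): 46.7.
(b) the nearest-rank method: rank 5 → 46.6.
|46.7 − 46.6| = 0.1.

0.10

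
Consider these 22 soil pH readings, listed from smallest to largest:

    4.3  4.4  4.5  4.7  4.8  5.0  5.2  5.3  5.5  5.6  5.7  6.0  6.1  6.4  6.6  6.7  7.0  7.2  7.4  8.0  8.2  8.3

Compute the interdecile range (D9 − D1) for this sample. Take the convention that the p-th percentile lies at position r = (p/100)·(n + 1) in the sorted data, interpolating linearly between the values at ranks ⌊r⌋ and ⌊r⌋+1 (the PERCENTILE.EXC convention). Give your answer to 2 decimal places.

n = 22.
P10: r = 2.3; ranks 2–3 are 4.4, 4.5; interpolating gives 4.43.
P90: r = 20.7; ranks 20–21 are 8.0, 8.2; interpolating gives 8.14.
Difference: 8.14 − 4.43 = 3.71.

3.71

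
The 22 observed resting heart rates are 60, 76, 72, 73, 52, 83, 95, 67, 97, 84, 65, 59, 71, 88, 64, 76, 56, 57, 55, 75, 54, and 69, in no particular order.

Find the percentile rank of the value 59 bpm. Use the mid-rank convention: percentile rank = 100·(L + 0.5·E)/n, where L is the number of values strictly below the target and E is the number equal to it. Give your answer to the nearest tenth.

Sorted: 52, 54, 55, 56, 57, 59, 60, 64, 65, 67, 69, 71, 72, 73, 75, 76, 76, 83, 84, 88, 95, 97.
Count below 59: L = 5; count equal: E = 1; n = 22.
Percentile rank = 100·(5 + 0.5·1)/22 = 100·5.5/22 = 25.

25.0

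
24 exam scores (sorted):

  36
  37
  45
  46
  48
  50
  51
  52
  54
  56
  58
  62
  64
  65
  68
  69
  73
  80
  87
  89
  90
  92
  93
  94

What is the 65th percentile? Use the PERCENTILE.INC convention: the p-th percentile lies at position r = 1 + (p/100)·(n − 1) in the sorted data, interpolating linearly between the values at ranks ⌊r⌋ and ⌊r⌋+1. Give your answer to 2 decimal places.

n = 24.
r = 1 + (65/100)·(24 − 1) = 1 + 14.95 = 15.95.
Rank 15 is 68 and rank 16 is 69.
Interpolate: 68 + 0.95·(69 − 68) = 68 + 0.95·1 = 68.95.

68.95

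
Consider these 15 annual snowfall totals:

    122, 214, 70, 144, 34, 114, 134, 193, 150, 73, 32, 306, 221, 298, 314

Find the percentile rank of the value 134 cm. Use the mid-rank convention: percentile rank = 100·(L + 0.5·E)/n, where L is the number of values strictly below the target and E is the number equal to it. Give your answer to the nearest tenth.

Sorted: 32, 34, 70, 73, 114, 122, 134, 144, 150, 193, 214, 221, 298, 306, 314.
Count below 134: L = 6; count equal: E = 1; n = 15.
Percentile rank = 100·(6 + 0.5·1)/15 = 100·6.5/15 = 43.33.

43.3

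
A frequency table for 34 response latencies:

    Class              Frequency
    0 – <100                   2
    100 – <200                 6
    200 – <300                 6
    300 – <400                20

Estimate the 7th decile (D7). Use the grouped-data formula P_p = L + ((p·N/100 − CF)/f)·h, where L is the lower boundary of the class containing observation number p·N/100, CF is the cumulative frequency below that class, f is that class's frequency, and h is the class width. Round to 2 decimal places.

349.00

N = 34; target position k = 70/100 · 34 = 23.8.
Cumulative frequencies: 2, 8, 14, 34.
Observation 23.8 falls in the class 300 – <400.
L = 300, CF = 14, f = 20, h = 100.
P70 = 300 + ((23.8 − 14)/20)·100 = 300 + 49 = 349.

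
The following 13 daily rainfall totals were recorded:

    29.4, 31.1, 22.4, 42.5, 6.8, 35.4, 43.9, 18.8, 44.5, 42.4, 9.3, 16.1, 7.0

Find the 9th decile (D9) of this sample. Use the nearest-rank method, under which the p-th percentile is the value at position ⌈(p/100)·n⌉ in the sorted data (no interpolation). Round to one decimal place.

43.9

Sorted: 6.8, 7.0, 9.3, 16.1, 18.8, 22.4, 29.4, 31.1, 35.4, 42.4, 42.5, 43.9, 44.5.
n = 13.
Position = ⌈90/100 · 13⌉ = ⌈11.7⌉ = 12.
The value at rank 12 is 43.9.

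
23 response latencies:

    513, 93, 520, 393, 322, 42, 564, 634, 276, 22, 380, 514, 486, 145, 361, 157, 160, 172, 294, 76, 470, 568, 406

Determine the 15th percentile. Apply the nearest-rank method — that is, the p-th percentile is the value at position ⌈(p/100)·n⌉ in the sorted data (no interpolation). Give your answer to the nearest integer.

93

Sorted: 22, 42, 76, 93, 145, 157, 160, 172, 276, 294, 322, 361, 380, 393, 406, 470, 486, 513, 514, 520, 564, 568, 634.
n = 23.
Position = ⌈15/100 · 23⌉ = ⌈3.45⌉ = 4.
The value at rank 4 is 93.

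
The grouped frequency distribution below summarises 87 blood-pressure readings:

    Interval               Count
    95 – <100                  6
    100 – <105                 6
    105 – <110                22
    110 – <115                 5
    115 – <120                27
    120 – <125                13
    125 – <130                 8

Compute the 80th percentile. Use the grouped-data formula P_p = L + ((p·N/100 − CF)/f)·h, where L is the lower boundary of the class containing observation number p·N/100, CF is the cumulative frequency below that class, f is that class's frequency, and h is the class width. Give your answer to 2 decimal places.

121.38

N = 87; target position k = 80/100 · 87 = 69.6.
Cumulative frequencies: 6, 12, 34, 39, 66, 79, 87.
Observation 69.6 falls in the class 120 – <125.
L = 120, CF = 66, f = 13, h = 5.
P80 = 120 + ((69.6 − 66)/13)·5 = 120 + 1.38462 = 121.385.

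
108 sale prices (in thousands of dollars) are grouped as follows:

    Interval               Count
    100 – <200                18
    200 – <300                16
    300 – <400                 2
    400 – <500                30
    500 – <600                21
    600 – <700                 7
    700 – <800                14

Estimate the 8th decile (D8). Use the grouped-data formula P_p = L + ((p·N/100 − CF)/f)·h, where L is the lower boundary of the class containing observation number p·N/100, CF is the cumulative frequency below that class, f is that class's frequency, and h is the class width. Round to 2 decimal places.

597.14

N = 108; target position k = 80/100 · 108 = 86.4.
Cumulative frequencies: 18, 34, 36, 66, 87, 94, 108.
Observation 86.4 falls in the class 500 – <600.
L = 500, CF = 66, f = 21, h = 100.
P80 = 500 + ((86.4 − 66)/21)·100 = 500 + 97.1429 = 597.143.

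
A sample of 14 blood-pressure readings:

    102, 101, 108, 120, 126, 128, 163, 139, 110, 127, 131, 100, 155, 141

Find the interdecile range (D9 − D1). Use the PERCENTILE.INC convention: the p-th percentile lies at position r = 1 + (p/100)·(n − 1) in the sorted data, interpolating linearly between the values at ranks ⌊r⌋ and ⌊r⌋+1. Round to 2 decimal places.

Sorted: 100, 101, 102, 108, 110, 120, 126, 127, 128, 131, 139, 141, 155, 163.
n = 14.
P10: r = 2.3; ranks 2–3 are 101, 102; interpolating gives 101.3.
P90: r = 12.7; ranks 12–13 are 141, 155; interpolating gives 150.8.
Difference: 150.8 − 101.3 = 49.5.

49.50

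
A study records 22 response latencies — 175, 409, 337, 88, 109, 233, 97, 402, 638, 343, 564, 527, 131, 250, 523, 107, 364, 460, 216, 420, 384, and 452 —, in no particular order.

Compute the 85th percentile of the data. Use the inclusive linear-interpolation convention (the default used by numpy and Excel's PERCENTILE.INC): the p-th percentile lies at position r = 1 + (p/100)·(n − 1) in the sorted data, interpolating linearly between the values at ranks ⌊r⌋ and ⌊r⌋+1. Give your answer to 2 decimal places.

Sorted: 88, 97, 107, 109, 131, 175, 216, 233, 250, 337, 343, 364, 384, 402, 409, 420, 452, 460, 523, 527, 564, 638.
n = 22.
r = 1 + (85/100)·(22 − 1) = 1 + 17.85 = 18.85.
Rank 18 is 460 and rank 19 is 523.
Interpolate: 460 + 0.85·(523 − 460) = 460 + 0.85·63 = 513.55.

513.55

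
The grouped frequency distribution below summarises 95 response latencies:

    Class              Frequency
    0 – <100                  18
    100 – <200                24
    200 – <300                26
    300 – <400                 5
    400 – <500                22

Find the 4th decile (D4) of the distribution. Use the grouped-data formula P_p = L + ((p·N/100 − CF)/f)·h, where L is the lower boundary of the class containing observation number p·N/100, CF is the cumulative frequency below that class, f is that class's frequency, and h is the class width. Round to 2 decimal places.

183.33

N = 95; target position k = 40/100 · 95 = 38.
Cumulative frequencies: 18, 42, 68, 73, 95.
Observation 38 falls in the class 100 – <200.
L = 100, CF = 18, f = 24, h = 100.
P40 = 100 + ((38 − 18)/24)·100 = 100 + 83.3333 = 183.333.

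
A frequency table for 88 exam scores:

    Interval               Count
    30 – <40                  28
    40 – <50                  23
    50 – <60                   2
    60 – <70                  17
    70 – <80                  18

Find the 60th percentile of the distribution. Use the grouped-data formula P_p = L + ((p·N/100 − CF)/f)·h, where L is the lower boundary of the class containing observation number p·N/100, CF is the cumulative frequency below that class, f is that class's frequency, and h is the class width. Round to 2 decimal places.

N = 88; target position k = 60/100 · 88 = 52.8.
Cumulative frequencies: 28, 51, 53, 70, 88.
Observation 52.8 falls in the class 50 – <60.
L = 50, CF = 51, f = 2, h = 10.
P60 = 50 + ((52.8 − 51)/2)·10 = 50 + 9 = 59.

59.00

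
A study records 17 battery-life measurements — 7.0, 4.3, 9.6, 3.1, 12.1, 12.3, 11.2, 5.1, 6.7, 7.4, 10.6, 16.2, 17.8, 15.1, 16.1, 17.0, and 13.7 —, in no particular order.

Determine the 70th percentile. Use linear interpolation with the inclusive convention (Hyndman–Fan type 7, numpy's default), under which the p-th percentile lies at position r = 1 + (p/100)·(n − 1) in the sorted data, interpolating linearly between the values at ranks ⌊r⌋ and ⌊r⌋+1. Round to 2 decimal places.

Sorted: 3.1, 4.3, 5.1, 6.7, 7.0, 7.4, 9.6, 10.6, 11.2, 12.1, 12.3, 13.7, 15.1, 16.1, 16.2, 17.0, 17.8.
n = 17.
r = 1 + (70/100)·(17 − 1) = 1 + 11.2 = 12.2.
Rank 12 is 13.7 and rank 13 is 15.1.
Interpolate: 13.7 + 0.2·(15.1 − 13.7) = 13.7 + 0.2·1.4 = 13.98.

13.98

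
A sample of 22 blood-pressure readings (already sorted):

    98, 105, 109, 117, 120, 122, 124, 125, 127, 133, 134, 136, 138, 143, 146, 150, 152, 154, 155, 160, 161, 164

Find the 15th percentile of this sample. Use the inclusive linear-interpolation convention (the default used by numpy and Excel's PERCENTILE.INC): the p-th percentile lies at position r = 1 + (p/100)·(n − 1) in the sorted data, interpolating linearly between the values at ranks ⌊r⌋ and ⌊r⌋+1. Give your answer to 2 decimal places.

n = 22.
r = 1 + (15/100)·(22 − 1) = 1 + 3.15 = 4.15.
Rank 4 is 117 and rank 5 is 120.
Interpolate: 117 + 0.15·(120 − 117) = 117 + 0.15·3 = 117.45.

117.45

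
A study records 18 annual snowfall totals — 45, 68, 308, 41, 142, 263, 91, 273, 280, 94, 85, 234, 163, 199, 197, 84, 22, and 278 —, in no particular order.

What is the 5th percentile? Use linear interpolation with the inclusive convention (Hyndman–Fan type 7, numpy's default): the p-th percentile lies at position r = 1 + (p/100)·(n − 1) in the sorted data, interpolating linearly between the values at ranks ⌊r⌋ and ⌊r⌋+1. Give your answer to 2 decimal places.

38.15

Sorted: 22, 41, 45, 68, 84, 85, 91, 94, 142, 163, 197, 199, 234, 263, 273, 278, 280, 308.
n = 18.
r = 1 + (5/100)·(18 − 1) = 1 + 0.85 = 1.85.
Rank 1 is 22 and rank 2 is 41.
Interpolate: 22 + 0.85·(41 − 22) = 22 + 0.85·19 = 38.15.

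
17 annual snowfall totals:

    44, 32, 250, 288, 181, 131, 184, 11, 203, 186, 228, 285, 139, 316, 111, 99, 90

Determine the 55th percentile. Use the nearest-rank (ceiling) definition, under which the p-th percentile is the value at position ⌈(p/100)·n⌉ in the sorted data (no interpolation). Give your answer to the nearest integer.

Sorted: 11, 32, 44, 90, 99, 111, 131, 139, 181, 184, 186, 203, 228, 250, 285, 288, 316.
n = 17.
Position = ⌈55/100 · 17⌉ = ⌈9.35⌉ = 10.
The value at rank 10 is 184.

184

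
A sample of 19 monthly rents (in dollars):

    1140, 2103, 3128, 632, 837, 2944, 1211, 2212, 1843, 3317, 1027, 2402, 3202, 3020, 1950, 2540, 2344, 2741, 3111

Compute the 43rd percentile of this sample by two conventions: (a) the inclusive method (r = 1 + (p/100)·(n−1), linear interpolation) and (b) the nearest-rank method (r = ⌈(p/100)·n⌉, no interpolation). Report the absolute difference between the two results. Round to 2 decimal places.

28.34

Sorted: 632, 837, 1027, 1140, 1211, 1843, 1950, 2103, 2212, 2344, 2402, 2540, 2741, 2944, 3020, 3111, 3128, 3202, 3317.
n = 19.
(a) r = 8.74; between ranks 8 (2103) and 9 (2212): 2183.66.
(b) the nearest-rank method: rank 9 → 2212.
|2183.66 − 2212| = 28.34.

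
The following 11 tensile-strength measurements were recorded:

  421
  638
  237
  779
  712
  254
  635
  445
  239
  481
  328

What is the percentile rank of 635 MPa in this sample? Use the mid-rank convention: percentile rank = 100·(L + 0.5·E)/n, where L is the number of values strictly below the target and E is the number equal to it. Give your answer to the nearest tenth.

68.2

Sorted: 237, 239, 254, 328, 421, 445, 481, 635, 638, 712, 779.
Count below 635: L = 7; count equal: E = 1; n = 11.
Percentile rank = 100·(7 + 0.5·1)/11 = 100·7.5/11 = 68.18.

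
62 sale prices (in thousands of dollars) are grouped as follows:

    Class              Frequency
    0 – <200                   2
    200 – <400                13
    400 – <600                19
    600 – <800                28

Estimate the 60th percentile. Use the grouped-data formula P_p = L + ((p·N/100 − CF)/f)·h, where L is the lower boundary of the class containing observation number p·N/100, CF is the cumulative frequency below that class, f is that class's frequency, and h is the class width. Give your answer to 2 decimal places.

N = 62; target position k = 60/100 · 62 = 37.2.
Cumulative frequencies: 2, 15, 34, 62.
Observation 37.2 falls in the class 600 – <800.
L = 600, CF = 34, f = 28, h = 200.
P60 = 600 + ((37.2 − 34)/28)·200 = 600 + 22.8571 = 622.857.

622.86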